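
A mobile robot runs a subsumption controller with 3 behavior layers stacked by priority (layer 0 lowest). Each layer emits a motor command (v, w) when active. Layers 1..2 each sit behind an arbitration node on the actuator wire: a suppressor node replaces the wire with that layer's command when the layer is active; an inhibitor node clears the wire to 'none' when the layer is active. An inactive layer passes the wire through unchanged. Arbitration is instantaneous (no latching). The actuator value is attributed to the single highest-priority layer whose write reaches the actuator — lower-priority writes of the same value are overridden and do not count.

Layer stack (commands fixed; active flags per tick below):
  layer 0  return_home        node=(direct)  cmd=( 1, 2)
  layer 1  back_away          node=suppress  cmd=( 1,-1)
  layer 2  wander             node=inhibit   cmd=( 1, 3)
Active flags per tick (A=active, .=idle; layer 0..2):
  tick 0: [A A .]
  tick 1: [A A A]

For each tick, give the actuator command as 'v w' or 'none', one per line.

tick 0:
  [0] return_home on; wire := (1, 2)
  [1] back_away on (suppress); wire := (1, -1)
  [2] wander off; pass (1, -1)
  output (1, -1)
tick 1:
  [0] return_home on; wire := (1, 2)
  [1] back_away on (suppress); wire := (1, -1)
  [2] wander on (inhibit); wire := none
  output none

1 -1
none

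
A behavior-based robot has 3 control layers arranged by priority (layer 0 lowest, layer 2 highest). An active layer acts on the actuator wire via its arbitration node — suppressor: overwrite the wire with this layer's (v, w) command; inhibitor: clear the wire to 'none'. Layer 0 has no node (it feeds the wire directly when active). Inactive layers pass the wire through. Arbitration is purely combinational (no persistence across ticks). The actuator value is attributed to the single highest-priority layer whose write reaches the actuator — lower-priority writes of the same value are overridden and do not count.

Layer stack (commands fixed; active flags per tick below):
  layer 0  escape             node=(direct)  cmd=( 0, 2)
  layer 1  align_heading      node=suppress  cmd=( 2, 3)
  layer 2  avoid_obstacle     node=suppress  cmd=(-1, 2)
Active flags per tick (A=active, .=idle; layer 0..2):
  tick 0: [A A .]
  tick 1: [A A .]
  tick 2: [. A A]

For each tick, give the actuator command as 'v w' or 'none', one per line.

2 3
2 3
-1 2

tick 0:
  L0 escape: active, feeds wire = (0, 2)
  L1 align_heading: active, suppressor → wire = (2, 3)
  L2 avoid_obstacle: idle → wire stays (2, 3)
  actuator = (2, 3)
tick 1:
  L0 escape: active, feeds wire = (0, 2)
  L1 align_heading: active, suppressor → wire = (2, 3)
  L2 avoid_obstacle: idle → wire stays (2, 3)
  actuator = (2, 3)
tick 2:
  L0 escape: idle → wire = none
  L1 align_heading: active, suppressor → wire = (2, 3)
  L2 avoid_obstacle: active, suppressor → wire = (-1, 2)
  actuator = (-1, 2)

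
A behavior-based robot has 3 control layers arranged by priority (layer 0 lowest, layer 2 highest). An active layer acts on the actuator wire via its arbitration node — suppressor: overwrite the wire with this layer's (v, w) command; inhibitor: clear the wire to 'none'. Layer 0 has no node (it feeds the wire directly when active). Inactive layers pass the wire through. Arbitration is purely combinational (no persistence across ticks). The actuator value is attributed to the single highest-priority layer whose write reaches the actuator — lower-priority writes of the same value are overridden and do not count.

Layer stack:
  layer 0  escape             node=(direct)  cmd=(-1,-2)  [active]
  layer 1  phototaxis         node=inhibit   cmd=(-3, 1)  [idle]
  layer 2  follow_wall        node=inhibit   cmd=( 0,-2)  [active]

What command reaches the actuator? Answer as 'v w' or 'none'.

layer 0 (escape) active — direct: (-1, -2)
layer 1 (phototaxis) idle — unchanged: (-1, -2)
layer 2 (follow_wall) active — inhibits: none
→ actuator none

none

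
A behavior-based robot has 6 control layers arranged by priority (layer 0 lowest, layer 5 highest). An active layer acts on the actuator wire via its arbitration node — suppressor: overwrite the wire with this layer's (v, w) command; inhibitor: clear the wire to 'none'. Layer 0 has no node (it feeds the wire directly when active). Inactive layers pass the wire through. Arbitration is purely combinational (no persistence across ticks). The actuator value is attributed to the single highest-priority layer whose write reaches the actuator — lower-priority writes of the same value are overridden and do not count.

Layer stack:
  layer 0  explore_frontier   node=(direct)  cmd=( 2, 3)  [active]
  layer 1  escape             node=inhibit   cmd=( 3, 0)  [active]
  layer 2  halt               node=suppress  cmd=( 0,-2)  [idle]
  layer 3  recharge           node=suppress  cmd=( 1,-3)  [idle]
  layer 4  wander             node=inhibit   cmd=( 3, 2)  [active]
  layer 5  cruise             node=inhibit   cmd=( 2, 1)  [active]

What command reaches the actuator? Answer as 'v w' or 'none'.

L0 explore_frontier: active, feeds wire = (2, 3)
L1 escape: active, inhibitor → wire = none
L2 halt: idle → wire stays none
L3 recharge: idle → wire stays none
L4 wander: active, inhibitor → wire = none
L5 cruise: active, inhibitor → wire = none
actuator = none

none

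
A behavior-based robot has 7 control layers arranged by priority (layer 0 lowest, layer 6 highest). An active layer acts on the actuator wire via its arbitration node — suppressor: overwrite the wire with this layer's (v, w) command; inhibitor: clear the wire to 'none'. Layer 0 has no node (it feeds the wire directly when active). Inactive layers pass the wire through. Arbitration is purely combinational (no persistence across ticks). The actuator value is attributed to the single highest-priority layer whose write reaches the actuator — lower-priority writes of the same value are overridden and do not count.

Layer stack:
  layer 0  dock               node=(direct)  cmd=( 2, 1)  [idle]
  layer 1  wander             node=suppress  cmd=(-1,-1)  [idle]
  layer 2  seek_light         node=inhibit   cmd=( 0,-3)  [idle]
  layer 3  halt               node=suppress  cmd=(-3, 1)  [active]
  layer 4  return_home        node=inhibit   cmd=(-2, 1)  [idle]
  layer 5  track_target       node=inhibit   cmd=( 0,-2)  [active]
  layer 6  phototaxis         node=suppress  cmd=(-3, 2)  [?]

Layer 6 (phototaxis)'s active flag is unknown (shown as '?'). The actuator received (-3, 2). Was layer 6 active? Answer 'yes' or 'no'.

If layer 6 is active=yes:
  actuator would be (-3, 2)
If layer 6 is active=no:
  actuator would be none
Observed (-3, 2), so layer 6 was active.

yes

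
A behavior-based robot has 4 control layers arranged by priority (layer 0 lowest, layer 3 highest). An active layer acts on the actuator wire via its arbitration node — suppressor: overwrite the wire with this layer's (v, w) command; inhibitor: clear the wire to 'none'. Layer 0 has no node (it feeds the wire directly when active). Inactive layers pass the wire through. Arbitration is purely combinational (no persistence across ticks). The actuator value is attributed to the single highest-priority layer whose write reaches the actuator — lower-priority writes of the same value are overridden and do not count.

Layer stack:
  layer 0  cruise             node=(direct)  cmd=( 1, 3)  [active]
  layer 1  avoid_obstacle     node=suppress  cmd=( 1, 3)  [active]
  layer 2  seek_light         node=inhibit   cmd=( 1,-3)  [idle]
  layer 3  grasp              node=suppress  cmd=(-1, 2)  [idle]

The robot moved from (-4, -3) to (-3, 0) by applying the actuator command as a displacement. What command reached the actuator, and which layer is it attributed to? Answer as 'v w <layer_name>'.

displacement = (-3, 0) − (-4, -3) = (1, 3)
layer 0 (cruise) active — direct: (1, 3)
layer 1 (avoid_obstacle) active — suppresses: (1, 3)
layer 2 (seek_light) idle — unchanged: (1, 3)
layer 3 (grasp) idle — unchanged: (1, 3)
→ actuator (1, 3) — from layer 1 (avoid_obstacle)

1 3 avoid_obstacle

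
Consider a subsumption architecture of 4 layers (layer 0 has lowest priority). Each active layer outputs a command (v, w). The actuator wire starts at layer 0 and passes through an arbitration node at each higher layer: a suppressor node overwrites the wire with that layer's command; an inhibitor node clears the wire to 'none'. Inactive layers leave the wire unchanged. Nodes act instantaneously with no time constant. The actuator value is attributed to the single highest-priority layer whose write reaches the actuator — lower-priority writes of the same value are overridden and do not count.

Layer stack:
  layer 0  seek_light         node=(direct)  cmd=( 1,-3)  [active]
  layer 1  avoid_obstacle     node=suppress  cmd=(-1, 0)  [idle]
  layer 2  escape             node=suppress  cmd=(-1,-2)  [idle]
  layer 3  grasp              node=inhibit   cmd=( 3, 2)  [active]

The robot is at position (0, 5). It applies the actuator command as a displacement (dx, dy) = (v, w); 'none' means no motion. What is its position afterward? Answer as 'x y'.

0 5

L0 seek_light: active, feeds wire = (1, -3)
L1 avoid_obstacle: idle → wire stays (1, -3)
L2 escape: idle → wire stays (1, -3)
L3 grasp: active, inhibitor → wire = none
actuator = none
position: (0, 5) + none = (0, 5)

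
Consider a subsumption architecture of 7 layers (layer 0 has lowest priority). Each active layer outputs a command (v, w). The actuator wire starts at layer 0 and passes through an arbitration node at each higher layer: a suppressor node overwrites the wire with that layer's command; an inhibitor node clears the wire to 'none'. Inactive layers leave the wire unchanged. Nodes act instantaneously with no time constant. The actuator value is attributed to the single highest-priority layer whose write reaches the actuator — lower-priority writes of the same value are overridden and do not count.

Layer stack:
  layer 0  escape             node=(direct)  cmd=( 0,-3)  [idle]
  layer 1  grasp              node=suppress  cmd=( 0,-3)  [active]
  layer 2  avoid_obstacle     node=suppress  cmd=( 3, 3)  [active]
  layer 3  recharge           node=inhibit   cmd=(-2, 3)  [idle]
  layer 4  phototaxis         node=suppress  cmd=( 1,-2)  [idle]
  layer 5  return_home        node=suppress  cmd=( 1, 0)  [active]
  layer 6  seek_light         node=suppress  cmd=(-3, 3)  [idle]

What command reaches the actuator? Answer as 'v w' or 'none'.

1 0

layer 0 (escape) idle — none
layer 1 (grasp) active — suppresses: (0, -3)
layer 2 (avoid_obstacle) active — suppresses: (3, 3)
layer 3 (recharge) idle — unchanged: (3, 3)
layer 4 (phototaxis) idle — unchanged: (3, 3)
layer 5 (return_home) active — suppresses: (1, 0)
layer 6 (seek_light) idle — unchanged: (1, 0)
→ actuator (1, 0)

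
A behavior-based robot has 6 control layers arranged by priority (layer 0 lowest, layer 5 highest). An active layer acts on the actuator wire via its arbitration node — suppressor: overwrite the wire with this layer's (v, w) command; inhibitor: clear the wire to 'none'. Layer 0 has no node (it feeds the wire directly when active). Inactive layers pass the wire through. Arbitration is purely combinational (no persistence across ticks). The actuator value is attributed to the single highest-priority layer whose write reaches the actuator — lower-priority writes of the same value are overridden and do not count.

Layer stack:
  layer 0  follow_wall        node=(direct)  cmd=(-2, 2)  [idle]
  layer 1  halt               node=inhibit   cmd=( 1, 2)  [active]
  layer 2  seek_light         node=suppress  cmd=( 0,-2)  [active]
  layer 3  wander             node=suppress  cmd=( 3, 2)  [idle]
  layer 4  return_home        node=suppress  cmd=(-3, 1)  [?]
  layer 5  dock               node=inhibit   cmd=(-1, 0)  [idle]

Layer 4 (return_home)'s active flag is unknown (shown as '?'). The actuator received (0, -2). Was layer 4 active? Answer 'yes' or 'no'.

If layer 4 is active=yes:
  actuator would be (-3, 1)
If layer 4 is active=no:
  actuator would be (0, -2)
Observed (0, -2), so layer 4 was idle.

no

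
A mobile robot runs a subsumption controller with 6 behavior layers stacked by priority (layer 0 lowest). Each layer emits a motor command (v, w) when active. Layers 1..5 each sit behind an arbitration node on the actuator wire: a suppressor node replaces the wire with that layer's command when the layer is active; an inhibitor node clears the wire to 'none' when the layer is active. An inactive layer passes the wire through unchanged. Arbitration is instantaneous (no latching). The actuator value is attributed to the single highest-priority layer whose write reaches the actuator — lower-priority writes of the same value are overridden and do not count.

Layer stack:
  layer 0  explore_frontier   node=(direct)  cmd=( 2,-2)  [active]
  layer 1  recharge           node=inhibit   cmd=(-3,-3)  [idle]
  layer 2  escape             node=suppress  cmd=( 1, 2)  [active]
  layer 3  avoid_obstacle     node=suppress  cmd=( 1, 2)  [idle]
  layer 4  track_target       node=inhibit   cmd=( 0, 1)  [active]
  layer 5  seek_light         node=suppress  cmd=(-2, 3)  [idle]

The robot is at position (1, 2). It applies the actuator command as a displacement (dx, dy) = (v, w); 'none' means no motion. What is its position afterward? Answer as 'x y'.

layer 0 (explore_frontier) active — direct: (2, -2)
layer 1 (recharge) idle — unchanged: (2, -2)
layer 2 (escape) active — suppresses: (1, 2)
layer 3 (avoid_obstacle) idle — unchanged: (1, 2)
layer 4 (track_target) active — inhibits: none
layer 5 (seek_light) idle — unchanged: none
→ actuator none
position: (1, 2) + none = (1, 2)

1 2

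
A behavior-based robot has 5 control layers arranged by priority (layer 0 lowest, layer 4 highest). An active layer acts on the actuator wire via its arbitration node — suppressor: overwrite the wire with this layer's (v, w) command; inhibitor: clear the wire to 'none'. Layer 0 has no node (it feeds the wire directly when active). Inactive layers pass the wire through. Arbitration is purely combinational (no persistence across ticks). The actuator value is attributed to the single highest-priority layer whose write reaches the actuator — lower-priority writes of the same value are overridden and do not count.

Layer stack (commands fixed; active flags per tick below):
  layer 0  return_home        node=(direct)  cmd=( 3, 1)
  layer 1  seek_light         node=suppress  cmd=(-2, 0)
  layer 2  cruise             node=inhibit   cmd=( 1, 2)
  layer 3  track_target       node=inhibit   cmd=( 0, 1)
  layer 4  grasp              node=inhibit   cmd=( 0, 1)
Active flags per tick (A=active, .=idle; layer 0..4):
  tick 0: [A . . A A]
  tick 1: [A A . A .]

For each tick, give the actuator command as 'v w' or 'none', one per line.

none
none

tick 0:
  layer 0 (return_home) active — direct: (3, 1)
  layer 1 (seek_light) idle — unchanged: (3, 1)
  layer 2 (cruise) idle — unchanged: (3, 1)
  layer 3 (track_target) active — inhibits: none
  layer 4 (grasp) active — inhibits: none
  → actuator none
tick 1:
  layer 0 (return_home) active — direct: (3, 1)
  layer 1 (seek_light) active — suppresses: (-2, 0)
  layer 2 (cruise) idle — unchanged: (-2, 0)
  layer 3 (track_target) active — inhibits: none
  layer 4 (grasp) idle — unchanged: none
  → actuator none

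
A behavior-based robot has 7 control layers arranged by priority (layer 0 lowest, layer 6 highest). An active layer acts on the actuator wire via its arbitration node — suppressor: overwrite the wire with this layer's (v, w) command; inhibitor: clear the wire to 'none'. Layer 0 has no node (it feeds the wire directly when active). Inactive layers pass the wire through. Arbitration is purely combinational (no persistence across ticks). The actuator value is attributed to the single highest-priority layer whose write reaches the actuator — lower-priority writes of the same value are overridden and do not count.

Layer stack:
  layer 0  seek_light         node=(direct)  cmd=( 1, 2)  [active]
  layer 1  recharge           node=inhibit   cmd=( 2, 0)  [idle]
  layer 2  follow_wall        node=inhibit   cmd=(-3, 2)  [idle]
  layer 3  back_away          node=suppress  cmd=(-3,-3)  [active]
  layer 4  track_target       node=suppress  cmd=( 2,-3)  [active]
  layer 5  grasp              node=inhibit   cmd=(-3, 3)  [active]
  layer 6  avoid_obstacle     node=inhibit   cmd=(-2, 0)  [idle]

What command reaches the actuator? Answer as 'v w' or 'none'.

[0] seek_light on; wire := (1, 2)
[1] recharge off; pass (1, 2)
[2] follow_wall off; pass (1, 2)
[3] back_away on (suppress); wire := (-3, -3)
[4] track_target on (suppress); wire := (2, -3)
[5] grasp on (inhibit); wire := none
[6] avoid_obstacle off; pass none
output none

none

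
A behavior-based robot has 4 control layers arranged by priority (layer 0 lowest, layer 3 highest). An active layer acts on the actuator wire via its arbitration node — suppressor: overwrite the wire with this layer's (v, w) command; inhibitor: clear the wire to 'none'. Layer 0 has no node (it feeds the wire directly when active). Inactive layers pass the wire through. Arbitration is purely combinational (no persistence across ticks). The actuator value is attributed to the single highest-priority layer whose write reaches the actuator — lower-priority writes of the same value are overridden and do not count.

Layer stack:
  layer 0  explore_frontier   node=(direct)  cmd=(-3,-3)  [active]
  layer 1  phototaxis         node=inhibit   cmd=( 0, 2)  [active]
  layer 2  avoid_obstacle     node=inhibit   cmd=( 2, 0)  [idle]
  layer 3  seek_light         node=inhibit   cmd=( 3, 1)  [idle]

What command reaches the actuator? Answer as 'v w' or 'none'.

none

[0] explore_frontier on; wire := (-3, -3)
[1] phototaxis on (inhibit); wire := none
[2] avoid_obstacle off; pass none
[3] seek_light off; pass none
output none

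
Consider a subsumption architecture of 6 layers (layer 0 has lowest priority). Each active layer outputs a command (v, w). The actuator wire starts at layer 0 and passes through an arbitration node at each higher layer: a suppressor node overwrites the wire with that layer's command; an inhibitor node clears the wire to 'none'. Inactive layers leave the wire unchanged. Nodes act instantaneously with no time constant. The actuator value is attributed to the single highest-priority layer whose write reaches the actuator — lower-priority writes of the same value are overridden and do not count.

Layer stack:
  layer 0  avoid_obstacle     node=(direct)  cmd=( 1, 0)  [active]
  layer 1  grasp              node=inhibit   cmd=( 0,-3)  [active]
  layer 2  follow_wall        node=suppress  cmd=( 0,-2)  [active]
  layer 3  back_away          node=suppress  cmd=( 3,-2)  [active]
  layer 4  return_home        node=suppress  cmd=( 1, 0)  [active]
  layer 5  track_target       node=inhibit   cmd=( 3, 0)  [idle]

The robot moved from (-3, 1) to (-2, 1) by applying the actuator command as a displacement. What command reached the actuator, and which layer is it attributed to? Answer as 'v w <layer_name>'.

1 0 return_home

displacement = (-2, 1) − (-3, 1) = (1, 0)
[0] avoid_obstacle on; wire := (1, 0)
[1] grasp on (inhibit); wire := none
[2] follow_wall on (suppress); wire := (0, -2)
[3] back_away on (suppress); wire := (3, -2)
[4] return_home on (suppress); wire := (1, 0)
[5] track_target off; pass (1, 0)
output (1, 0) — from layer 4 (return_home)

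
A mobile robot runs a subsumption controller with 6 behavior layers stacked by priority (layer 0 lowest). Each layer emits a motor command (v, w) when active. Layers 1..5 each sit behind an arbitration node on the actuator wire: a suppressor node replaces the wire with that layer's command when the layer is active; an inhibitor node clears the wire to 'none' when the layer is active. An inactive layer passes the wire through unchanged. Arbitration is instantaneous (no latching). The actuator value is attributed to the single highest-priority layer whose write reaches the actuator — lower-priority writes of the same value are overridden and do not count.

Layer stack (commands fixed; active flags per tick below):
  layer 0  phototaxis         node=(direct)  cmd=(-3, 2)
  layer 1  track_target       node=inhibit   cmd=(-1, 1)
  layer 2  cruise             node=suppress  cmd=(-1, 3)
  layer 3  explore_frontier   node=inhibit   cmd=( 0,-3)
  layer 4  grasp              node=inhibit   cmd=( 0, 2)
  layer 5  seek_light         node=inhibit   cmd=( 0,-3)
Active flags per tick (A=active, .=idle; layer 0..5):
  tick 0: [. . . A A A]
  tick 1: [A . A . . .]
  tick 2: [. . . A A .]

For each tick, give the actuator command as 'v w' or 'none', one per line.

tick 0:
  [0] phototaxis off; wire := none
  [1] track_target off; pass none
  [2] cruise off; pass none
  [3] explore_frontier on (inhibit); wire := none
  [4] grasp on (inhibit); wire := none
  [5] seek_light on (inhibit); wire := none
  output none
tick 1:
  [0] phototaxis on; wire := (-3, 2)
  [1] track_target off; pass (-3, 2)
  [2] cruise on (suppress); wire := (-1, 3)
  [3] explore_frontier off; pass (-1, 3)
  [4] grasp off; pass (-1, 3)
  [5] seek_light off; pass (-1, 3)
  output (-1, 3)
tick 2:
  [0] phototaxis off; wire := none
  [1] track_target off; pass none
  [2] cruise off; pass none
  [3] explore_frontier on (inhibit); wire := none
  [4] grasp on (inhibit); wire := none
  [5] seek_light off; pass none
  output none

none
-1 3
none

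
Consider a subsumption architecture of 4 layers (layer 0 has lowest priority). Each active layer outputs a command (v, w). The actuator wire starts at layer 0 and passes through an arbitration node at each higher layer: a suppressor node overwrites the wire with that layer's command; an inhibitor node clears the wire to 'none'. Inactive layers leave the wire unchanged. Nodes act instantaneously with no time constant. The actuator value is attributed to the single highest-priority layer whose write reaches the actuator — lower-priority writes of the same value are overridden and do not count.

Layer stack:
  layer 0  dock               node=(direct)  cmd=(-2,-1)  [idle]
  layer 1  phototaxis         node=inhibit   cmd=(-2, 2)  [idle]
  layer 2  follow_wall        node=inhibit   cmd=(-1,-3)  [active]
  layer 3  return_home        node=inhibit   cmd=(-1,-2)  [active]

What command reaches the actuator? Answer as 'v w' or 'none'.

none

[0] dock off; wire := none
[1] phototaxis off; pass none
[2] follow_wall on (inhibit); wire := none
[3] return_home on (inhibit); wire := none
output none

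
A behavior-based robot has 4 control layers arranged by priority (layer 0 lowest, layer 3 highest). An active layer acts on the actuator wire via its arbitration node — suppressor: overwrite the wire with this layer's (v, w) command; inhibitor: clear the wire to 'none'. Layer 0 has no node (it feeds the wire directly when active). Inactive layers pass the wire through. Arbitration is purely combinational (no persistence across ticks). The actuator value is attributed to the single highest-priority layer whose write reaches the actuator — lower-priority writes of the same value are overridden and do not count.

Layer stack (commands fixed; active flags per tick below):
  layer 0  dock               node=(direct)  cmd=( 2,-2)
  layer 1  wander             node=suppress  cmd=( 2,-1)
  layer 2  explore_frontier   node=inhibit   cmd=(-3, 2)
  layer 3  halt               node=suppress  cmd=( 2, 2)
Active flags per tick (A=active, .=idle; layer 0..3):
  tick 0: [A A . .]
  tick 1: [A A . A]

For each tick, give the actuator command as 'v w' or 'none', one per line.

tick 0:
  L0 dock: active, feeds wire = (2, -2)
  L1 wander: active, suppressor → wire = (2, -1)
  L2 explore_frontier: idle → wire stays (2, -1)
  L3 halt: idle → wire stays (2, -1)
  actuator = (2, -1)
tick 1:
  L0 dock: active, feeds wire = (2, -2)
  L1 wander: active, suppressor → wire = (2, -1)
  L2 explore_frontier: idle → wire stays (2, -1)
  L3 halt: active, suppressor → wire = (2, 2)
  actuator = (2, 2)

2 -1
2 2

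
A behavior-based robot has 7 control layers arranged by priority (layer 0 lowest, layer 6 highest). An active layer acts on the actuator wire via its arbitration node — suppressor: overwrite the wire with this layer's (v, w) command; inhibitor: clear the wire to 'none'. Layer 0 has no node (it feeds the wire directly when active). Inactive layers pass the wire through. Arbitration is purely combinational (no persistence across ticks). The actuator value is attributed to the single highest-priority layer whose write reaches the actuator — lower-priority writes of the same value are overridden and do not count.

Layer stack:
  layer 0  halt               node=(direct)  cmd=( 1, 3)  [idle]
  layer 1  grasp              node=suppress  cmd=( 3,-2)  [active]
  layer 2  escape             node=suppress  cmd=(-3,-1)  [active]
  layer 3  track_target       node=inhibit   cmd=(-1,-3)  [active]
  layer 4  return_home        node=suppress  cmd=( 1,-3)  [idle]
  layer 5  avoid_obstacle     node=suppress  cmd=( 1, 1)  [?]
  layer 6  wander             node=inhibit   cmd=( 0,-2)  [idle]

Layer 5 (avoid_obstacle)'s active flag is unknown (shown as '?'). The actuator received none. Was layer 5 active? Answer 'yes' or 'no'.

If layer 5 is active=yes:
  actuator would be (1, 1)
If layer 5 is active=no:
  actuator would be none
Observed none, so layer 5 was idle.

no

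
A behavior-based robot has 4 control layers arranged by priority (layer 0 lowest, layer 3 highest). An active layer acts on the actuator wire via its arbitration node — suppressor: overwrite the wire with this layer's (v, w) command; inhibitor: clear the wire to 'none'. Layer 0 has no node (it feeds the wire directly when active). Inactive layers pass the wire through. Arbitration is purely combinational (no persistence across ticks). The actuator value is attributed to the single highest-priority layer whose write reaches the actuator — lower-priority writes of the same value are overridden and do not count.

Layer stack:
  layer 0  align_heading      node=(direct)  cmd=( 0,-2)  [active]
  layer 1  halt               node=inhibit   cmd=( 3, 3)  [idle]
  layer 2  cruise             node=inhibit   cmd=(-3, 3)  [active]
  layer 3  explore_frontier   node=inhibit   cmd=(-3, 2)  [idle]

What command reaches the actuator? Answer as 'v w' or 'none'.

none

[0] align_heading on; wire := (0, -2)
[1] halt off; pass (0, -2)
[2] cruise on (inhibit); wire := none
[3] explore_frontier off; pass none
output none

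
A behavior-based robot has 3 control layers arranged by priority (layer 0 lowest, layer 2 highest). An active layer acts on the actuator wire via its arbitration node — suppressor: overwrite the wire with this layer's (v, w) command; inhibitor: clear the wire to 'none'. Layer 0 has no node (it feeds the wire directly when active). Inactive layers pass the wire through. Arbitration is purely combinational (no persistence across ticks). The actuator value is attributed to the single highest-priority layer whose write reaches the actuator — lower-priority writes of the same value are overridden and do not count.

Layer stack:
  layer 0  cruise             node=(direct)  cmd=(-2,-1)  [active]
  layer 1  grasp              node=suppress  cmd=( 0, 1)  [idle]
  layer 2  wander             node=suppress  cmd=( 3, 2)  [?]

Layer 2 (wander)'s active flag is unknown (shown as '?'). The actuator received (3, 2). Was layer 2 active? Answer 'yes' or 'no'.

yes

If layer 2 is active=yes:
  actuator would be (3, 2)
If layer 2 is active=no:
  actuator would be (-2, -1)
Observed (3, 2), so layer 2 was active.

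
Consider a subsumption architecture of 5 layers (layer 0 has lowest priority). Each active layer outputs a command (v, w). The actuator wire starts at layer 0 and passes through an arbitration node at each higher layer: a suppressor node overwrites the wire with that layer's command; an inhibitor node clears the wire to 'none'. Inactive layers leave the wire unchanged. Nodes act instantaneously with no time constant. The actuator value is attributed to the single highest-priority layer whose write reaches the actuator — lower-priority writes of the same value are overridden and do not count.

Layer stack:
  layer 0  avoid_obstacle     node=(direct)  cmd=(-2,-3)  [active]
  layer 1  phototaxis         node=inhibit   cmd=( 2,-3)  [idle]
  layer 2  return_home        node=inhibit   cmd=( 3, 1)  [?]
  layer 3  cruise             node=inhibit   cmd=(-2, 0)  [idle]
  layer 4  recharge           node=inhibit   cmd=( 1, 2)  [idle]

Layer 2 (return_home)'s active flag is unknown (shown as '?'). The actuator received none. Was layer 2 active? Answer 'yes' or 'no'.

yes

If layer 2 is active=yes:
  actuator would be none
If layer 2 is active=no:
  actuator would be (-2, -3)
Observed none, so layer 2 was active.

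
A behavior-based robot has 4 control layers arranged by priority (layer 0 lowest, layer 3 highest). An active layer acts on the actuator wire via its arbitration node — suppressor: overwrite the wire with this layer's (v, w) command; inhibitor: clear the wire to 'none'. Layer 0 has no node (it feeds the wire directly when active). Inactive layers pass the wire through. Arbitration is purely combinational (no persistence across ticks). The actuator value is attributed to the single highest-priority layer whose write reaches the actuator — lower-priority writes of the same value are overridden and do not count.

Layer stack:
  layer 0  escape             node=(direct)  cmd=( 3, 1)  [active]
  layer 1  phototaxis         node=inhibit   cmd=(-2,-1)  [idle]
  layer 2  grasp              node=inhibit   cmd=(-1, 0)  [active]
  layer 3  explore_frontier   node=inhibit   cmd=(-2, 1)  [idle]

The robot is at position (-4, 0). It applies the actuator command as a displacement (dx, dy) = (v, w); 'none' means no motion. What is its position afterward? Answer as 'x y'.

-4 0

[0] escape on; wire := (3, 1)
[1] phototaxis off; pass (3, 1)
[2] grasp on (inhibit); wire := none
[3] explore_frontier off; pass none
output none
position: (-4, 0) + none = (-4, 0)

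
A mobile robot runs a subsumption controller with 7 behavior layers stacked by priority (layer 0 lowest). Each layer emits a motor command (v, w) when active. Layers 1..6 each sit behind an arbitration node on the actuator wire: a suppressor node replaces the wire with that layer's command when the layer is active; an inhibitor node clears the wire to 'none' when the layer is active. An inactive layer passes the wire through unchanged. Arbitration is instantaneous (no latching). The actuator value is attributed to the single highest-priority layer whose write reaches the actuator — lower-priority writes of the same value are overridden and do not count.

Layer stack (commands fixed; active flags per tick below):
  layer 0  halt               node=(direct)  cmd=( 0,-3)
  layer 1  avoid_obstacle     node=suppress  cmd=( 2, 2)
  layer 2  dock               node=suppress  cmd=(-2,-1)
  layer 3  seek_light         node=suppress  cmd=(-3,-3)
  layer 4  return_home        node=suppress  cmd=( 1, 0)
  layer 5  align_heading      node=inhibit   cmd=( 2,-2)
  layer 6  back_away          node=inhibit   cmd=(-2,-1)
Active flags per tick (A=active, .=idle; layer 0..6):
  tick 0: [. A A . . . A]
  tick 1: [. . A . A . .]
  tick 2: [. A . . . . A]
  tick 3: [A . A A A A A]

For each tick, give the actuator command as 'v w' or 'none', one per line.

tick 0:
  layer 0 (halt) idle — none
  layer 1 (avoid_obstacle) active — suppresses: (2, 2)
  layer 2 (dock) active — suppresses: (-2, -1)
  layer 3 (seek_light) idle — unchanged: (-2, -1)
  layer 4 (return_home) idle — unchanged: (-2, -1)
  layer 5 (align_heading) idle — unchanged: (-2, -1)
  layer 6 (back_away) active — inhibits: none
  → actuator none
tick 1:
  layer 0 (halt) idle — none
  layer 1 (avoid_obstacle) idle — unchanged: none
  layer 2 (dock) active — suppresses: (-2, -1)
  layer 3 (seek_light) idle — unchanged: (-2, -1)
  layer 4 (return_home) active — suppresses: (1, 0)
  layer 5 (align_heading) idle — unchanged: (1, 0)
  layer 6 (back_away) idle — unchanged: (1, 0)
  → actuator (1, 0)
tick 2:
  layer 0 (halt) idle — none
  layer 1 (avoid_obstacle) active — suppresses: (2, 2)
  layer 2 (dock) idle — unchanged: (2, 2)
  layer 3 (seek_light) idle — unchanged: (2, 2)
  layer 4 (return_home) idle — unchanged: (2, 2)
  layer 5 (align_heading) idle — unchanged: (2, 2)
  layer 6 (back_away) active — inhibits: none
  → actuator none
tick 3:
  layer 0 (halt) active — direct: (0, -3)
  layer 1 (avoid_obstacle) idle — unchanged: (0, -3)
  layer 2 (dock) active — suppresses: (-2, -1)
  layer 3 (seek_light) active — suppresses: (-3, -3)
  layer 4 (return_home) active — suppresses: (1, 0)
  layer 5 (align_heading) active — inhibits: none
  layer 6 (back_away) active — inhibits: none
  → actuator none

none
1 0
none
none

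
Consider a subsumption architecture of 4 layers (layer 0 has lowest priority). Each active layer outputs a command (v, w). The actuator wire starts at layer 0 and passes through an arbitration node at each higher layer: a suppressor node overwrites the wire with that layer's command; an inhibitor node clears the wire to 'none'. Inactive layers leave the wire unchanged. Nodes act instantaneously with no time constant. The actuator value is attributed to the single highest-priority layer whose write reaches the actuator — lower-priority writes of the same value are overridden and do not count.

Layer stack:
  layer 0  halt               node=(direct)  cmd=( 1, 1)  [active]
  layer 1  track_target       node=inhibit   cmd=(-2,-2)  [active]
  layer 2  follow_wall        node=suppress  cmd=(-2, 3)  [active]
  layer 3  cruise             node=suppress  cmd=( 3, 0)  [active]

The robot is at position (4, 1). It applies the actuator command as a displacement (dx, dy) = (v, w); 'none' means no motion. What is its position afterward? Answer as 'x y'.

7 1

layer 0 (halt) active — direct: (1, 1)
layer 1 (track_target) active — inhibits: none
layer 2 (follow_wall) active — suppresses: (-2, 3)
layer 3 (cruise) active — suppresses: (3, 0)
→ actuator (3, 0)
position: (4, 1) + (3, 0) = (7, 1)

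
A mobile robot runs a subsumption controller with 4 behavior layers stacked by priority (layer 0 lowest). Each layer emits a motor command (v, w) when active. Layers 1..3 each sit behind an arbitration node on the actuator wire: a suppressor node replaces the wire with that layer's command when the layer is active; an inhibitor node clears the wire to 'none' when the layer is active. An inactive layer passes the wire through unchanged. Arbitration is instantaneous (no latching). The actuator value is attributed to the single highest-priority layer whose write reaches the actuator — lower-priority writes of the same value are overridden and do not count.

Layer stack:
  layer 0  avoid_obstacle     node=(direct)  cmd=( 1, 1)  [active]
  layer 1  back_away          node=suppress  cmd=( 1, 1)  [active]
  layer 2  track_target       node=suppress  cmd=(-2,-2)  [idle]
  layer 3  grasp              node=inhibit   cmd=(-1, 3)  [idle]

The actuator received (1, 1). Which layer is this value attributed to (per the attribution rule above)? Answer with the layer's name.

layer 0 (avoid_obstacle) active — direct: (1, 1)
layer 1 (back_away) active — suppresses: (1, 1)
layer 2 (track_target) idle — unchanged: (1, 1)
layer 3 (grasp) idle — unchanged: (1, 1)
→ actuator (1, 1)
last writer: layer 1 = back_away

back_away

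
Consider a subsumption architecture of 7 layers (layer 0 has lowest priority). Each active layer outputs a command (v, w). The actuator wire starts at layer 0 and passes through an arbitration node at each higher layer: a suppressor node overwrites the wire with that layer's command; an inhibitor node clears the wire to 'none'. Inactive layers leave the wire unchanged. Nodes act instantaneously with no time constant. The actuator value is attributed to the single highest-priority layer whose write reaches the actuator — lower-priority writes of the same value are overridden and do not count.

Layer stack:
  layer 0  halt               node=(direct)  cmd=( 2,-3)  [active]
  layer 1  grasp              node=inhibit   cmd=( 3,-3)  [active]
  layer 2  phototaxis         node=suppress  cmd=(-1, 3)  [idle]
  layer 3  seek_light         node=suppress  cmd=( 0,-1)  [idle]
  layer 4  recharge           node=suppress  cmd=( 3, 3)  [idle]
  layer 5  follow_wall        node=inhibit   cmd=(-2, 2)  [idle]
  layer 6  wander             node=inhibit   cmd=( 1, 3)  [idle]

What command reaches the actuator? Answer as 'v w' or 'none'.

none

layer 0 (halt) active — direct: (2, -3)
layer 1 (grasp) active — inhibits: none
layer 2 (phototaxis) idle — unchanged: none
layer 3 (seek_light) idle — unchanged: none
layer 4 (recharge) idle — unchanged: none
layer 5 (follow_wall) idle — unchanged: none
layer 6 (wander) idle — unchanged: none
→ actuator none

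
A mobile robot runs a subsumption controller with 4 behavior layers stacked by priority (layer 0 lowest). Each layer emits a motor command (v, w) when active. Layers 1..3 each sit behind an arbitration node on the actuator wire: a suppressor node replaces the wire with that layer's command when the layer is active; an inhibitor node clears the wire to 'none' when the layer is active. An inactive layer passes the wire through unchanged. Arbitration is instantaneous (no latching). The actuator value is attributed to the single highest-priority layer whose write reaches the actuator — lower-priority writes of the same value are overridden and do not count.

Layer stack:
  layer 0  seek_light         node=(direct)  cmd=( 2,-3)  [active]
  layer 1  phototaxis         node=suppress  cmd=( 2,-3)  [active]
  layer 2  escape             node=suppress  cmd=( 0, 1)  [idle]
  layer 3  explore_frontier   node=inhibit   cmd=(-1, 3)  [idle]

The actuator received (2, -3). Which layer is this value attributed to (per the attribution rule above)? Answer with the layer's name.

layer 0 (seek_light) active — direct: (2, -3)
layer 1 (phototaxis) active — suppresses: (2, -3)
layer 2 (escape) idle — unchanged: (2, -3)
layer 3 (explore_frontier) idle — unchanged: (2, -3)
→ actuator (2, -3)
last writer: layer 1 = phototaxis

phototaxis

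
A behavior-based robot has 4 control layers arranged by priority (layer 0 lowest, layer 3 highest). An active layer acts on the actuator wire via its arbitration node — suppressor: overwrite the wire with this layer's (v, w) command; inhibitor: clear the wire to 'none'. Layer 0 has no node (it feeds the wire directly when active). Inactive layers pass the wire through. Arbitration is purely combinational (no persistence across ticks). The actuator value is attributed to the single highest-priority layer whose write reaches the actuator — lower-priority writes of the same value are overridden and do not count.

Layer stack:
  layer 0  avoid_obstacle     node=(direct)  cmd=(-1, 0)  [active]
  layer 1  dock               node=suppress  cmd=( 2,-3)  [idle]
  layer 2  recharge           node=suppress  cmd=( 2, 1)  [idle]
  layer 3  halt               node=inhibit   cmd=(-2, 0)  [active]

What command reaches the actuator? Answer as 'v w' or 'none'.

none

L0 avoid_obstacle: active, feeds wire = (-1, 0)
L1 dock: idle → wire stays (-1, 0)
L2 recharge: idle → wire stays (-1, 0)
L3 halt: active, inhibitor → wire = none
actuator = none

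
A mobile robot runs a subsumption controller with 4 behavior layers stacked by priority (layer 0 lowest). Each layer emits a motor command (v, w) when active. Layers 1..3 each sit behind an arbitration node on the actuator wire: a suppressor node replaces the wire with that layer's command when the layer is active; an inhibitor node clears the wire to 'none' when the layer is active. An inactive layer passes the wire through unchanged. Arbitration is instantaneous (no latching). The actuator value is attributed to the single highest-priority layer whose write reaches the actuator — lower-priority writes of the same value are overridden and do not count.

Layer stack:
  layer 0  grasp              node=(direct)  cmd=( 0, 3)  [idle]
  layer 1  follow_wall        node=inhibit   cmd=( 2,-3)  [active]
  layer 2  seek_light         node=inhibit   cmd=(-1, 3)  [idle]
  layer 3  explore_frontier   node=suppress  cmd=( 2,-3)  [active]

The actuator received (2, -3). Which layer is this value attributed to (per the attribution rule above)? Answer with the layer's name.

layer 0 (grasp) idle — none
layer 1 (follow_wall) active — inhibits: none
layer 2 (seek_light) idle — unchanged: none
layer 3 (explore_frontier) active — suppresses: (2, -3)
→ actuator (2, -3)
last writer: layer 3 = explore_frontier

explore_frontier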